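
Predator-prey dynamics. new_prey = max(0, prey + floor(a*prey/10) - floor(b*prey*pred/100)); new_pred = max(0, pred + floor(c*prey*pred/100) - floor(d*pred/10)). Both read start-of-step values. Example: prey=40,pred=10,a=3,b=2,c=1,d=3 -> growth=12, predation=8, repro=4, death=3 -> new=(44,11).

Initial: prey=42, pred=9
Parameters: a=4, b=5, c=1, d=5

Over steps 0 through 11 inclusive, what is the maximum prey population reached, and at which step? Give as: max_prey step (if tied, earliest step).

Answer: 81 9

Derivation:
Step 1: prey: 42+16-18=40; pred: 9+3-4=8
Step 2: prey: 40+16-16=40; pred: 8+3-4=7
Step 3: prey: 40+16-14=42; pred: 7+2-3=6
Step 4: prey: 42+16-12=46; pred: 6+2-3=5
Step 5: prey: 46+18-11=53; pred: 5+2-2=5
Step 6: prey: 53+21-13=61; pred: 5+2-2=5
Step 7: prey: 61+24-15=70; pred: 5+3-2=6
Step 8: prey: 70+28-21=77; pred: 6+4-3=7
Step 9: prey: 77+30-26=81; pred: 7+5-3=9
Step 10: prey: 81+32-36=77; pred: 9+7-4=12
Step 11: prey: 77+30-46=61; pred: 12+9-6=15
Max prey = 81 at step 9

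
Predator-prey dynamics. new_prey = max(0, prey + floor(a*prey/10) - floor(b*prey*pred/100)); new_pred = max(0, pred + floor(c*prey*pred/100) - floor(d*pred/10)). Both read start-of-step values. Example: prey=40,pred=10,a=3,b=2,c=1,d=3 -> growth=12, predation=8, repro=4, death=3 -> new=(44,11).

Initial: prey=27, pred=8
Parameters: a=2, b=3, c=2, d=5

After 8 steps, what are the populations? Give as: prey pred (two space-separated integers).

Step 1: prey: 27+5-6=26; pred: 8+4-4=8
Step 2: prey: 26+5-6=25; pred: 8+4-4=8
Step 3: prey: 25+5-6=24; pred: 8+4-4=8
Step 4: prey: 24+4-5=23; pred: 8+3-4=7
Step 5: prey: 23+4-4=23; pred: 7+3-3=7
Step 6: prey: 23+4-4=23; pred: 7+3-3=7
Step 7: prey: 23+4-4=23; pred: 7+3-3=7
Step 8: prey: 23+4-4=23; pred: 7+3-3=7

Answer: 23 7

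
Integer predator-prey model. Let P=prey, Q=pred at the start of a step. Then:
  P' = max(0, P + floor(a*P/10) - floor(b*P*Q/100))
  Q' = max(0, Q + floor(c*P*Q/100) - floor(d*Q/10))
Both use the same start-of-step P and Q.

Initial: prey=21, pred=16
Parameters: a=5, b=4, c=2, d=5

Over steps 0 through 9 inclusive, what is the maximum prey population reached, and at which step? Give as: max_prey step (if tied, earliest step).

Step 1: prey: 21+10-13=18; pred: 16+6-8=14
Step 2: prey: 18+9-10=17; pred: 14+5-7=12
Step 3: prey: 17+8-8=17; pred: 12+4-6=10
Step 4: prey: 17+8-6=19; pred: 10+3-5=8
Step 5: prey: 19+9-6=22; pred: 8+3-4=7
Step 6: prey: 22+11-6=27; pred: 7+3-3=7
Step 7: prey: 27+13-7=33; pred: 7+3-3=7
Step 8: prey: 33+16-9=40; pred: 7+4-3=8
Step 9: prey: 40+20-12=48; pred: 8+6-4=10
Max prey = 48 at step 9

Answer: 48 9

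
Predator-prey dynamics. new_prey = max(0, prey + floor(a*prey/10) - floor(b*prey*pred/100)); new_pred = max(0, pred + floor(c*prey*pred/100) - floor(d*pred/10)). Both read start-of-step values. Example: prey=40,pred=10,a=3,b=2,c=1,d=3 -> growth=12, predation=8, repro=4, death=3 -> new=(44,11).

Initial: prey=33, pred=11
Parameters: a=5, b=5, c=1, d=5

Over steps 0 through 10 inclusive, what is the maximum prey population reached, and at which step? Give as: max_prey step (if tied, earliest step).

Answer: 120 9

Derivation:
Step 1: prey: 33+16-18=31; pred: 11+3-5=9
Step 2: prey: 31+15-13=33; pred: 9+2-4=7
Step 3: prey: 33+16-11=38; pred: 7+2-3=6
Step 4: prey: 38+19-11=46; pred: 6+2-3=5
Step 5: prey: 46+23-11=58; pred: 5+2-2=5
Step 6: prey: 58+29-14=73; pred: 5+2-2=5
Step 7: prey: 73+36-18=91; pred: 5+3-2=6
Step 8: prey: 91+45-27=109; pred: 6+5-3=8
Step 9: prey: 109+54-43=120; pred: 8+8-4=12
Step 10: prey: 120+60-72=108; pred: 12+14-6=20
Max prey = 120 at step 9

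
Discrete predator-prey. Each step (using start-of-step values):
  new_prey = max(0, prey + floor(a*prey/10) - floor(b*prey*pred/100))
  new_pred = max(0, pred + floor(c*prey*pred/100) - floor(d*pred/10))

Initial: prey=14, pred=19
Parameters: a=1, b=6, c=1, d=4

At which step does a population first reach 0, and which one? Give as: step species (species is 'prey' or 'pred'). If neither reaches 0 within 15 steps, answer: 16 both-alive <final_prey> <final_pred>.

Answer: 1 prey

Derivation:
Step 1: prey: 14+1-15=0; pred: 19+2-7=14
First extinction: prey at step 1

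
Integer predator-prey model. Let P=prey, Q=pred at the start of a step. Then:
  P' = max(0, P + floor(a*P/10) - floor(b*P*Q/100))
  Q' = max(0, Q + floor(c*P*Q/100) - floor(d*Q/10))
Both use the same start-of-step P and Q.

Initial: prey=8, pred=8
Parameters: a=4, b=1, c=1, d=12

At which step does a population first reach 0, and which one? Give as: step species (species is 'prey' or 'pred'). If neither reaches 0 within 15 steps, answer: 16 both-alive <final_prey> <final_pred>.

Answer: 1 pred

Derivation:
Step 1: prey: 8+3-0=11; pred: 8+0-9=0
First extinction: pred at step 1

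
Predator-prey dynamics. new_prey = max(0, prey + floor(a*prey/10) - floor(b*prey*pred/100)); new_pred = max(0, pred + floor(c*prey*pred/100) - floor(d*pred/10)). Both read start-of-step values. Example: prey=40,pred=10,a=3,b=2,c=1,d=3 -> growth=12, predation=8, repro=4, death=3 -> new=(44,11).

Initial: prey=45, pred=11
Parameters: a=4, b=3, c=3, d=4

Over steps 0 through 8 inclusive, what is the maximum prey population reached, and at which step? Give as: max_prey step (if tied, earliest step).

Answer: 49 1

Derivation:
Step 1: prey: 45+18-14=49; pred: 11+14-4=21
Step 2: prey: 49+19-30=38; pred: 21+30-8=43
Step 3: prey: 38+15-49=4; pred: 43+49-17=75
Step 4: prey: 4+1-9=0; pred: 75+9-30=54
Step 5: prey: 0+0-0=0; pred: 54+0-21=33
Step 6: prey: 0+0-0=0; pred: 33+0-13=20
Step 7: prey: 0+0-0=0; pred: 20+0-8=12
Step 8: prey: 0+0-0=0; pred: 12+0-4=8
Max prey = 49 at step 1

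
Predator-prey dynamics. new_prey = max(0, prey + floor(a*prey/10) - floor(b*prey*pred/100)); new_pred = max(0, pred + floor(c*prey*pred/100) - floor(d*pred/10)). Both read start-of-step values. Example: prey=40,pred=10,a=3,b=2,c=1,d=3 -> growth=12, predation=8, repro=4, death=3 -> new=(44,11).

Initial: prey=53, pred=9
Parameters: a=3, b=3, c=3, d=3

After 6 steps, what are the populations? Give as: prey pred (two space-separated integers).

Step 1: prey: 53+15-14=54; pred: 9+14-2=21
Step 2: prey: 54+16-34=36; pred: 21+34-6=49
Step 3: prey: 36+10-52=0; pred: 49+52-14=87
Step 4: prey: 0+0-0=0; pred: 87+0-26=61
Step 5: prey: 0+0-0=0; pred: 61+0-18=43
Step 6: prey: 0+0-0=0; pred: 43+0-12=31

Answer: 0 31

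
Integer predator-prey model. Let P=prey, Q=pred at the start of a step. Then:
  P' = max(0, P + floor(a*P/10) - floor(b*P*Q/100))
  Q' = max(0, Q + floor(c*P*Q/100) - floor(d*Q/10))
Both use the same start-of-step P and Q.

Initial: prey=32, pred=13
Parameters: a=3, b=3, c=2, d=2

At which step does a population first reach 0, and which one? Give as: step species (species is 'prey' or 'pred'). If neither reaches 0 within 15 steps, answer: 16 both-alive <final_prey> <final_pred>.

Step 1: prey: 32+9-12=29; pred: 13+8-2=19
Step 2: prey: 29+8-16=21; pred: 19+11-3=27
Step 3: prey: 21+6-17=10; pred: 27+11-5=33
Step 4: prey: 10+3-9=4; pred: 33+6-6=33
Step 5: prey: 4+1-3=2; pred: 33+2-6=29
Step 6: prey: 2+0-1=1; pred: 29+1-5=25
Step 7: prey: 1+0-0=1; pred: 25+0-5=20
Step 8: prey: 1+0-0=1; pred: 20+0-4=16
Step 9: prey: 1+0-0=1; pred: 16+0-3=13
Step 10: prey: 1+0-0=1; pred: 13+0-2=11
Step 11: prey: 1+0-0=1; pred: 11+0-2=9
Step 12: prey: 1+0-0=1; pred: 9+0-1=8
Step 13: prey: 1+0-0=1; pred: 8+0-1=7
Step 14: prey: 1+0-0=1; pred: 7+0-1=6
Step 15: prey: 1+0-0=1; pred: 6+0-1=5
No extinction within 15 steps

Answer: 16 both-alive 1 5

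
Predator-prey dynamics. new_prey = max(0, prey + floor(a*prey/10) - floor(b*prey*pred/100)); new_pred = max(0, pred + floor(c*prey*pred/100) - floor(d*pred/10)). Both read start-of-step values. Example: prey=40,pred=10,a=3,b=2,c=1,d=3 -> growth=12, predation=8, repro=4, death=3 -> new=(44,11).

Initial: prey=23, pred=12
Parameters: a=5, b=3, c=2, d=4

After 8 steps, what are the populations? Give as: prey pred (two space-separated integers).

Answer: 7 24

Derivation:
Step 1: prey: 23+11-8=26; pred: 12+5-4=13
Step 2: prey: 26+13-10=29; pred: 13+6-5=14
Step 3: prey: 29+14-12=31; pred: 14+8-5=17
Step 4: prey: 31+15-15=31; pred: 17+10-6=21
Step 5: prey: 31+15-19=27; pred: 21+13-8=26
Step 6: prey: 27+13-21=19; pred: 26+14-10=30
Step 7: prey: 19+9-17=11; pred: 30+11-12=29
Step 8: prey: 11+5-9=7; pred: 29+6-11=24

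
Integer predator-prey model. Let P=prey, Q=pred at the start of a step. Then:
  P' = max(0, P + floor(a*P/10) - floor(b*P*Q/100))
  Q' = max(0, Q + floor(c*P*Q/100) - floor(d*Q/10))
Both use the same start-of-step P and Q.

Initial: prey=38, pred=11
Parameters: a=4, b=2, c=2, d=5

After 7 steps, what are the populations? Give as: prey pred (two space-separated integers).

Step 1: prey: 38+15-8=45; pred: 11+8-5=14
Step 2: prey: 45+18-12=51; pred: 14+12-7=19
Step 3: prey: 51+20-19=52; pred: 19+19-9=29
Step 4: prey: 52+20-30=42; pred: 29+30-14=45
Step 5: prey: 42+16-37=21; pred: 45+37-22=60
Step 6: prey: 21+8-25=4; pred: 60+25-30=55
Step 7: prey: 4+1-4=1; pred: 55+4-27=32

Answer: 1 32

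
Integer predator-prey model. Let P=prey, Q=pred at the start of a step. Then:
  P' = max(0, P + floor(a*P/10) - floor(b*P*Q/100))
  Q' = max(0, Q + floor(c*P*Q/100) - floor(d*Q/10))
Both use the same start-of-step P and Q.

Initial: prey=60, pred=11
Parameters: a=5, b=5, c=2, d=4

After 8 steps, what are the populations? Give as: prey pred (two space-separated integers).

Step 1: prey: 60+30-33=57; pred: 11+13-4=20
Step 2: prey: 57+28-57=28; pred: 20+22-8=34
Step 3: prey: 28+14-47=0; pred: 34+19-13=40
Step 4: prey: 0+0-0=0; pred: 40+0-16=24
Step 5: prey: 0+0-0=0; pred: 24+0-9=15
Step 6: prey: 0+0-0=0; pred: 15+0-6=9
Step 7: prey: 0+0-0=0; pred: 9+0-3=6
Step 8: prey: 0+0-0=0; pred: 6+0-2=4

Answer: 0 4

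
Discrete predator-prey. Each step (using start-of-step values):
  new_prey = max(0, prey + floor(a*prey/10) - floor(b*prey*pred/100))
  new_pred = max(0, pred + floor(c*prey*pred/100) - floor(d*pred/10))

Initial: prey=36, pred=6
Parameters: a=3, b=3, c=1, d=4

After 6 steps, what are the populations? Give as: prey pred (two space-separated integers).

Answer: 65 9

Derivation:
Step 1: prey: 36+10-6=40; pred: 6+2-2=6
Step 2: prey: 40+12-7=45; pred: 6+2-2=6
Step 3: prey: 45+13-8=50; pred: 6+2-2=6
Step 4: prey: 50+15-9=56; pred: 6+3-2=7
Step 5: prey: 56+16-11=61; pred: 7+3-2=8
Step 6: prey: 61+18-14=65; pred: 8+4-3=9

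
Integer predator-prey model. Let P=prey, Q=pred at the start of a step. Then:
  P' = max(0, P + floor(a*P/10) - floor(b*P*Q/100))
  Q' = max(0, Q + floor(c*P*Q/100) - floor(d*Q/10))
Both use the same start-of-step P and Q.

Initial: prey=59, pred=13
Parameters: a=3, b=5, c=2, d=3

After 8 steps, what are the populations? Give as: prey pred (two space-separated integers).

Step 1: prey: 59+17-38=38; pred: 13+15-3=25
Step 2: prey: 38+11-47=2; pred: 25+19-7=37
Step 3: prey: 2+0-3=0; pred: 37+1-11=27
Step 4: prey: 0+0-0=0; pred: 27+0-8=19
Step 5: prey: 0+0-0=0; pred: 19+0-5=14
Step 6: prey: 0+0-0=0; pred: 14+0-4=10
Step 7: prey: 0+0-0=0; pred: 10+0-3=7
Step 8: prey: 0+0-0=0; pred: 7+0-2=5

Answer: 0 5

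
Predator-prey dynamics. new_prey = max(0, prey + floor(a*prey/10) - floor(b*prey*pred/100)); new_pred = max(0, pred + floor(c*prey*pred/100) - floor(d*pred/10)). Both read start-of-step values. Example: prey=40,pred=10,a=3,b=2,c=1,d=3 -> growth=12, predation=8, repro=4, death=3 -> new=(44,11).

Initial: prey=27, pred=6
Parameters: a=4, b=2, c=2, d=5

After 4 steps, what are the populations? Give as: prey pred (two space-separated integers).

Step 1: prey: 27+10-3=34; pred: 6+3-3=6
Step 2: prey: 34+13-4=43; pred: 6+4-3=7
Step 3: prey: 43+17-6=54; pred: 7+6-3=10
Step 4: prey: 54+21-10=65; pred: 10+10-5=15

Answer: 65 15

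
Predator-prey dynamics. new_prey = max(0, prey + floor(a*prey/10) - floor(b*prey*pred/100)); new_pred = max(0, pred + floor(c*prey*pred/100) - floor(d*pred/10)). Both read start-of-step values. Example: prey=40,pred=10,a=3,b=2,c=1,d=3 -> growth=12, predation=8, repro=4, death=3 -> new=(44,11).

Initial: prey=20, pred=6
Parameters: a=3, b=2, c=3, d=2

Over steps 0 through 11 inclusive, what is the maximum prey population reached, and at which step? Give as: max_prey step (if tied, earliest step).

Step 1: prey: 20+6-2=24; pred: 6+3-1=8
Step 2: prey: 24+7-3=28; pred: 8+5-1=12
Step 3: prey: 28+8-6=30; pred: 12+10-2=20
Step 4: prey: 30+9-12=27; pred: 20+18-4=34
Step 5: prey: 27+8-18=17; pred: 34+27-6=55
Step 6: prey: 17+5-18=4; pred: 55+28-11=72
Step 7: prey: 4+1-5=0; pred: 72+8-14=66
Step 8: prey: 0+0-0=0; pred: 66+0-13=53
Step 9: prey: 0+0-0=0; pred: 53+0-10=43
Step 10: prey: 0+0-0=0; pred: 43+0-8=35
Step 11: prey: 0+0-0=0; pred: 35+0-7=28
Max prey = 30 at step 3

Answer: 30 3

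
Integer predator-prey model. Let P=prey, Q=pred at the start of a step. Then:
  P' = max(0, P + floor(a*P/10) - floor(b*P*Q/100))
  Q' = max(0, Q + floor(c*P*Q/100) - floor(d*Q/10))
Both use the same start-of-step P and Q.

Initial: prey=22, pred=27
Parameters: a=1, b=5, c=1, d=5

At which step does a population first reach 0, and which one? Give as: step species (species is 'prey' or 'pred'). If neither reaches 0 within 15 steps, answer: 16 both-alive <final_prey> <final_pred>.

Step 1: prey: 22+2-29=0; pred: 27+5-13=19
First extinction: prey at step 1

Answer: 1 prey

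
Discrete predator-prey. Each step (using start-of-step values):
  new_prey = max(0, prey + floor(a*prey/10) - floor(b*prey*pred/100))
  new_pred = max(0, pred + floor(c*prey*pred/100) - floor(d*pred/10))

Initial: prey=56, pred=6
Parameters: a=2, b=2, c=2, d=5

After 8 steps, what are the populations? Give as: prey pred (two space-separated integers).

Answer: 1 11

Derivation:
Step 1: prey: 56+11-6=61; pred: 6+6-3=9
Step 2: prey: 61+12-10=63; pred: 9+10-4=15
Step 3: prey: 63+12-18=57; pred: 15+18-7=26
Step 4: prey: 57+11-29=39; pred: 26+29-13=42
Step 5: prey: 39+7-32=14; pred: 42+32-21=53
Step 6: prey: 14+2-14=2; pred: 53+14-26=41
Step 7: prey: 2+0-1=1; pred: 41+1-20=22
Step 8: prey: 1+0-0=1; pred: 22+0-11=11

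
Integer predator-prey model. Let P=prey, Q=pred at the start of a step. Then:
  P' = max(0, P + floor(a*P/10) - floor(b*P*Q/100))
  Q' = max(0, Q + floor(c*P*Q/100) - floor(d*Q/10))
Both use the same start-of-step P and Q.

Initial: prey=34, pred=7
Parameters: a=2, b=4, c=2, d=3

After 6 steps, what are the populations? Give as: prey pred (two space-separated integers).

Answer: 4 12

Derivation:
Step 1: prey: 34+6-9=31; pred: 7+4-2=9
Step 2: prey: 31+6-11=26; pred: 9+5-2=12
Step 3: prey: 26+5-12=19; pred: 12+6-3=15
Step 4: prey: 19+3-11=11; pred: 15+5-4=16
Step 5: prey: 11+2-7=6; pred: 16+3-4=15
Step 6: prey: 6+1-3=4; pred: 15+1-4=12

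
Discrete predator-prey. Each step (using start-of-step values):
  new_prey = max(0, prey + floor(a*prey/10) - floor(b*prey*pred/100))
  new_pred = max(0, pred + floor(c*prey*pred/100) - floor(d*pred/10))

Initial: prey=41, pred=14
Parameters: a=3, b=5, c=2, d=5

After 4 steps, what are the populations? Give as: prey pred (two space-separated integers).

Answer: 3 6

Derivation:
Step 1: prey: 41+12-28=25; pred: 14+11-7=18
Step 2: prey: 25+7-22=10; pred: 18+9-9=18
Step 3: prey: 10+3-9=4; pred: 18+3-9=12
Step 4: prey: 4+1-2=3; pred: 12+0-6=6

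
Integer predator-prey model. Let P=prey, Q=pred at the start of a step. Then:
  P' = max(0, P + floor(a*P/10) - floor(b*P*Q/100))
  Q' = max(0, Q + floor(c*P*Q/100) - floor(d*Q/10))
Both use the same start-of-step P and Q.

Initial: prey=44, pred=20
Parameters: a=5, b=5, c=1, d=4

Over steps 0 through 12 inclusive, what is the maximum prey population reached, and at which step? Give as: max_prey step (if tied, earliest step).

Step 1: prey: 44+22-44=22; pred: 20+8-8=20
Step 2: prey: 22+11-22=11; pred: 20+4-8=16
Step 3: prey: 11+5-8=8; pred: 16+1-6=11
Step 4: prey: 8+4-4=8; pred: 11+0-4=7
Step 5: prey: 8+4-2=10; pred: 7+0-2=5
Step 6: prey: 10+5-2=13; pred: 5+0-2=3
Step 7: prey: 13+6-1=18; pred: 3+0-1=2
Step 8: prey: 18+9-1=26; pred: 2+0-0=2
Step 9: prey: 26+13-2=37; pred: 2+0-0=2
Step 10: prey: 37+18-3=52; pred: 2+0-0=2
Step 11: prey: 52+26-5=73; pred: 2+1-0=3
Step 12: prey: 73+36-10=99; pred: 3+2-1=4
Max prey = 99 at step 12

Answer: 99 12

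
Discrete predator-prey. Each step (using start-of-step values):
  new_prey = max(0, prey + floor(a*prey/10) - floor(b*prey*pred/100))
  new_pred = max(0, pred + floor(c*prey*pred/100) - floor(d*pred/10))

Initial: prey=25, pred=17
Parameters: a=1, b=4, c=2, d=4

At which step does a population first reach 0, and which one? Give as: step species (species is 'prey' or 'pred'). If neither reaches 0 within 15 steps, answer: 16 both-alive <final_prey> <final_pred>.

Answer: 16 both-alive 2 2

Derivation:
Step 1: prey: 25+2-17=10; pred: 17+8-6=19
Step 2: prey: 10+1-7=4; pred: 19+3-7=15
Step 3: prey: 4+0-2=2; pred: 15+1-6=10
Step 4: prey: 2+0-0=2; pred: 10+0-4=6
Step 5: prey: 2+0-0=2; pred: 6+0-2=4
Step 6: prey: 2+0-0=2; pred: 4+0-1=3
Step 7: prey: 2+0-0=2; pred: 3+0-1=2
Step 8: prey: 2+0-0=2; pred: 2+0-0=2
Steps 9-15: state stable at prey=2, pred=2 (no change)
No extinction within 15 steps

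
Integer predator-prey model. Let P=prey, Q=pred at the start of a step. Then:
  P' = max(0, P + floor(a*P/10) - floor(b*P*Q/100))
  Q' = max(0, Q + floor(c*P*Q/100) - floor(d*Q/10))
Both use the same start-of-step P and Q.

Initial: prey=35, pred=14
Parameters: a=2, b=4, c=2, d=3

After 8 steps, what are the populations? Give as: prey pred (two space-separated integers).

Step 1: prey: 35+7-19=23; pred: 14+9-4=19
Step 2: prey: 23+4-17=10; pred: 19+8-5=22
Step 3: prey: 10+2-8=4; pred: 22+4-6=20
Step 4: prey: 4+0-3=1; pred: 20+1-6=15
Step 5: prey: 1+0-0=1; pred: 15+0-4=11
Step 6: prey: 1+0-0=1; pred: 11+0-3=8
Step 7: prey: 1+0-0=1; pred: 8+0-2=6
Step 8: prey: 1+0-0=1; pred: 6+0-1=5

Answer: 1 5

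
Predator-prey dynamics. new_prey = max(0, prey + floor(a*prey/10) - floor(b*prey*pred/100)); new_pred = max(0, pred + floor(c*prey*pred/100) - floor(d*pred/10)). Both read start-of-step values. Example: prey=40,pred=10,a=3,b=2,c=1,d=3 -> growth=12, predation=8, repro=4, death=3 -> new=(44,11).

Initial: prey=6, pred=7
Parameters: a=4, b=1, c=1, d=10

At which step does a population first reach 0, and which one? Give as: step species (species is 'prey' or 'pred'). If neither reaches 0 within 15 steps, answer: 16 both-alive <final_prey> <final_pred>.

Step 1: prey: 6+2-0=8; pred: 7+0-7=0
First extinction: pred at step 1

Answer: 1 pred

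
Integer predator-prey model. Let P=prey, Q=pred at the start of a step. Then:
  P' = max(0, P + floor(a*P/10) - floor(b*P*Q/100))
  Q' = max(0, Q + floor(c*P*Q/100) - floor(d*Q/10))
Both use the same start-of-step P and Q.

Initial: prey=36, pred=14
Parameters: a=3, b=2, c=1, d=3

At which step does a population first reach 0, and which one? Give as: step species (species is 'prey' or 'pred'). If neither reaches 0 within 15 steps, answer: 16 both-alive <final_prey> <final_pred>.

Step 1: prey: 36+10-10=36; pred: 14+5-4=15
Step 2: prey: 36+10-10=36; pred: 15+5-4=16
Step 3: prey: 36+10-11=35; pred: 16+5-4=17
Step 4: prey: 35+10-11=34; pred: 17+5-5=17
Step 5: prey: 34+10-11=33; pred: 17+5-5=17
Step 6: prey: 33+9-11=31; pred: 17+5-5=17
Step 7: prey: 31+9-10=30; pred: 17+5-5=17
Step 8: prey: 30+9-10=29; pred: 17+5-5=17
Step 9: prey: 29+8-9=28; pred: 17+4-5=16
Step 10: prey: 28+8-8=28; pred: 16+4-4=16
Steps 11-15: state stable at prey=28, pred=16 (no change)
No extinction within 15 steps

Answer: 16 both-alive 28 16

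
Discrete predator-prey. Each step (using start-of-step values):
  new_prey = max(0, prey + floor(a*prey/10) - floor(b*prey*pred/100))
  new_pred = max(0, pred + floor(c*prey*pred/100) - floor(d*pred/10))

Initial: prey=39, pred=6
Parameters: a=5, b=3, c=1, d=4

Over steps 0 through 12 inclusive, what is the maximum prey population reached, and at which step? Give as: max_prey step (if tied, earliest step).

Answer: 118 5

Derivation:
Step 1: prey: 39+19-7=51; pred: 6+2-2=6
Step 2: prey: 51+25-9=67; pred: 6+3-2=7
Step 3: prey: 67+33-14=86; pred: 7+4-2=9
Step 4: prey: 86+43-23=106; pred: 9+7-3=13
Step 5: prey: 106+53-41=118; pred: 13+13-5=21
Step 6: prey: 118+59-74=103; pred: 21+24-8=37
Step 7: prey: 103+51-114=40; pred: 37+38-14=61
Step 8: prey: 40+20-73=0; pred: 61+24-24=61
Step 9: prey: 0+0-0=0; pred: 61+0-24=37
Step 10: prey: 0+0-0=0; pred: 37+0-14=23
Step 11: prey: 0+0-0=0; pred: 23+0-9=14
Step 12: prey: 0+0-0=0; pred: 14+0-5=9
Max prey = 118 at step 5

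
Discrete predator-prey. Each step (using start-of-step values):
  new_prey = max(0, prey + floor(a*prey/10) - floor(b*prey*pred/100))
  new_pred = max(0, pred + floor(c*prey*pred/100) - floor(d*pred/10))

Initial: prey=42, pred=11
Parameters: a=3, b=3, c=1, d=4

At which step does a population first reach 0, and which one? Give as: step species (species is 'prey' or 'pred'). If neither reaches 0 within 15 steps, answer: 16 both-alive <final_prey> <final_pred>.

Step 1: prey: 42+12-13=41; pred: 11+4-4=11
Step 2: prey: 41+12-13=40; pred: 11+4-4=11
Step 3: prey: 40+12-13=39; pred: 11+4-4=11
Step 4: prey: 39+11-12=38; pred: 11+4-4=11
Step 5: prey: 38+11-12=37; pred: 11+4-4=11
Step 6: prey: 37+11-12=36; pred: 11+4-4=11
Step 7: prey: 36+10-11=35; pred: 11+3-4=10
Step 8: prey: 35+10-10=35; pred: 10+3-4=9
Step 9: prey: 35+10-9=36; pred: 9+3-3=9
Step 10: prey: 36+10-9=37; pred: 9+3-3=9
Step 11: prey: 37+11-9=39; pred: 9+3-3=9
Step 12: prey: 39+11-10=40; pred: 9+3-3=9
Step 13: prey: 40+12-10=42; pred: 9+3-3=9
Step 14: prey: 42+12-11=43; pred: 9+3-3=9
Step 15: prey: 43+12-11=44; pred: 9+3-3=9
No extinction within 15 steps

Answer: 16 both-alive 44 9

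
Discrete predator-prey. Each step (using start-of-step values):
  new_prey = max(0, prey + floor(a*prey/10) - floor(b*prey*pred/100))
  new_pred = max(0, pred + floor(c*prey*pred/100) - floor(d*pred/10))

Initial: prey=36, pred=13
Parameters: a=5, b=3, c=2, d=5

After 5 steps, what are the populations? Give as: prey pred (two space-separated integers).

Answer: 15 33

Derivation:
Step 1: prey: 36+18-14=40; pred: 13+9-6=16
Step 2: prey: 40+20-19=41; pred: 16+12-8=20
Step 3: prey: 41+20-24=37; pred: 20+16-10=26
Step 4: prey: 37+18-28=27; pred: 26+19-13=32
Step 5: prey: 27+13-25=15; pred: 32+17-16=33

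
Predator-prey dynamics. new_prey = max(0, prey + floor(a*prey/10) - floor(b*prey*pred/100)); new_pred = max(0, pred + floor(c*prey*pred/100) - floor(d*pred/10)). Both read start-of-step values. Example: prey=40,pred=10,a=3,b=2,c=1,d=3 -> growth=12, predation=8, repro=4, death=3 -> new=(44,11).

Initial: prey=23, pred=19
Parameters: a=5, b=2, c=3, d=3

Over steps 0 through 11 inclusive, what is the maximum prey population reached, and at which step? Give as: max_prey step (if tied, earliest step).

Step 1: prey: 23+11-8=26; pred: 19+13-5=27
Step 2: prey: 26+13-14=25; pred: 27+21-8=40
Step 3: prey: 25+12-20=17; pred: 40+30-12=58
Step 4: prey: 17+8-19=6; pred: 58+29-17=70
Step 5: prey: 6+3-8=1; pred: 70+12-21=61
Step 6: prey: 1+0-1=0; pred: 61+1-18=44
Step 7: prey: 0+0-0=0; pred: 44+0-13=31
Step 8: prey: 0+0-0=0; pred: 31+0-9=22
Step 9: prey: 0+0-0=0; pred: 22+0-6=16
Step 10: prey: 0+0-0=0; pred: 16+0-4=12
Step 11: prey: 0+0-0=0; pred: 12+0-3=9
Max prey = 26 at step 1

Answer: 26 1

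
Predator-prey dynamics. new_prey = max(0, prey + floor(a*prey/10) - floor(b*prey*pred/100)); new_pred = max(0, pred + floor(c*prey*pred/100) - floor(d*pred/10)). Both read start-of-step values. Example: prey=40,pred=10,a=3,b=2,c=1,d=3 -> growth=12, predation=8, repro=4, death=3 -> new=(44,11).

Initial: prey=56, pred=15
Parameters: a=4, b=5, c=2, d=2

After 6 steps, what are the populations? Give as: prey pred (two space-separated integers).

Answer: 0 19

Derivation:
Step 1: prey: 56+22-42=36; pred: 15+16-3=28
Step 2: prey: 36+14-50=0; pred: 28+20-5=43
Step 3: prey: 0+0-0=0; pred: 43+0-8=35
Step 4: prey: 0+0-0=0; pred: 35+0-7=28
Step 5: prey: 0+0-0=0; pred: 28+0-5=23
Step 6: prey: 0+0-0=0; pred: 23+0-4=19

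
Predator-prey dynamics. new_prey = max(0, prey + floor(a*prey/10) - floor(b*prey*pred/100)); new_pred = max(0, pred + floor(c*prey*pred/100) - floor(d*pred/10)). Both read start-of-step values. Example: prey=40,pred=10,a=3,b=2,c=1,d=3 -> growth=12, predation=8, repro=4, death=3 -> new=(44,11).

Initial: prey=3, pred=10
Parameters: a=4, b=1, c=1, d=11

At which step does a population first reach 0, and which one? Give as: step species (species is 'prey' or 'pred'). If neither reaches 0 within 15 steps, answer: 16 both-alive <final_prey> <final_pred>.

Answer: 1 pred

Derivation:
Step 1: prey: 3+1-0=4; pred: 10+0-11=0
First extinction: pred at step 1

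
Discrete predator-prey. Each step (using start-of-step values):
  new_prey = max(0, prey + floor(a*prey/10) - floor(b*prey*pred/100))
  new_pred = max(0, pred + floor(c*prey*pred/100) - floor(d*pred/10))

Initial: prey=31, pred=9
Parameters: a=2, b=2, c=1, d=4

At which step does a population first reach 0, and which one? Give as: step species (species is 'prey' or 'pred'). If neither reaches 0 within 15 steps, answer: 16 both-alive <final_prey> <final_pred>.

Answer: 16 both-alive 51 14

Derivation:
Step 1: prey: 31+6-5=32; pred: 9+2-3=8
Step 2: prey: 32+6-5=33; pred: 8+2-3=7
Step 3: prey: 33+6-4=35; pred: 7+2-2=7
Step 4: prey: 35+7-4=38; pred: 7+2-2=7
Step 5: prey: 38+7-5=40; pred: 7+2-2=7
Step 6: prey: 40+8-5=43; pred: 7+2-2=7
Step 7: prey: 43+8-6=45; pred: 7+3-2=8
Step 8: prey: 45+9-7=47; pred: 8+3-3=8
Step 9: prey: 47+9-7=49; pred: 8+3-3=8
Step 10: prey: 49+9-7=51; pred: 8+3-3=8
Step 11: prey: 51+10-8=53; pred: 8+4-3=9
Step 12: prey: 53+10-9=54; pred: 9+4-3=10
Step 13: prey: 54+10-10=54; pred: 10+5-4=11
Step 14: prey: 54+10-11=53; pred: 11+5-4=12
Step 15: prey: 53+10-12=51; pred: 12+6-4=14
No extinction within 15 steps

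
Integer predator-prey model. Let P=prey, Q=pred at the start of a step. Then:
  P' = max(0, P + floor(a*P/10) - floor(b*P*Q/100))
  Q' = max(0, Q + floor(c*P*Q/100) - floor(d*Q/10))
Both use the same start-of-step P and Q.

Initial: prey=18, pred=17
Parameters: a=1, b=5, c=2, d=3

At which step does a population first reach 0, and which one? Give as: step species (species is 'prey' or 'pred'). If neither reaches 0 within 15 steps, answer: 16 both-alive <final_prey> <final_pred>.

Answer: 16 both-alive 1 3

Derivation:
Step 1: prey: 18+1-15=4; pred: 17+6-5=18
Step 2: prey: 4+0-3=1; pred: 18+1-5=14
Step 3: prey: 1+0-0=1; pred: 14+0-4=10
Step 4: prey: 1+0-0=1; pred: 10+0-3=7
Step 5: prey: 1+0-0=1; pred: 7+0-2=5
Step 6: prey: 1+0-0=1; pred: 5+0-1=4
Step 7: prey: 1+0-0=1; pred: 4+0-1=3
Step 8: prey: 1+0-0=1; pred: 3+0-0=3
Steps 9-15: state stable at prey=1, pred=3 (no change)
No extinction within 15 steps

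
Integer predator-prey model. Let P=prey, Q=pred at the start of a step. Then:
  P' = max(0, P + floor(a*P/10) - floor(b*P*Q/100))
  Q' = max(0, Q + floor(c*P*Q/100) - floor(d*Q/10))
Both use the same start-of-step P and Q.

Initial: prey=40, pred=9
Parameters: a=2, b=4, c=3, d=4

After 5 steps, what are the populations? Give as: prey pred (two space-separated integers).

Answer: 0 12

Derivation:
Step 1: prey: 40+8-14=34; pred: 9+10-3=16
Step 2: prey: 34+6-21=19; pred: 16+16-6=26
Step 3: prey: 19+3-19=3; pred: 26+14-10=30
Step 4: prey: 3+0-3=0; pred: 30+2-12=20
Step 5: prey: 0+0-0=0; pred: 20+0-8=12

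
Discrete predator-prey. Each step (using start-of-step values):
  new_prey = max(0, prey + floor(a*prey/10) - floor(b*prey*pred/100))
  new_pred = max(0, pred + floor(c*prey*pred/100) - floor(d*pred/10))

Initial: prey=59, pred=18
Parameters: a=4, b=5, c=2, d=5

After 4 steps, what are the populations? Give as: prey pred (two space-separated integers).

Answer: 0 8

Derivation:
Step 1: prey: 59+23-53=29; pred: 18+21-9=30
Step 2: prey: 29+11-43=0; pred: 30+17-15=32
Step 3: prey: 0+0-0=0; pred: 32+0-16=16
Step 4: prey: 0+0-0=0; pred: 16+0-8=8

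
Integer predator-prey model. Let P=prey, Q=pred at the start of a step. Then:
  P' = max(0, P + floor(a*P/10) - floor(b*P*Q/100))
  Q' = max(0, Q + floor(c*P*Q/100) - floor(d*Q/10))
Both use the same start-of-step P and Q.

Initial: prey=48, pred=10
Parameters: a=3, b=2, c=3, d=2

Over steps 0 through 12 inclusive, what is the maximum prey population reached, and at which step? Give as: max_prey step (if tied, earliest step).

Answer: 53 1

Derivation:
Step 1: prey: 48+14-9=53; pred: 10+14-2=22
Step 2: prey: 53+15-23=45; pred: 22+34-4=52
Step 3: prey: 45+13-46=12; pred: 52+70-10=112
Step 4: prey: 12+3-26=0; pred: 112+40-22=130
Step 5: prey: 0+0-0=0; pred: 130+0-26=104
Step 6: prey: 0+0-0=0; pred: 104+0-20=84
Step 7: prey: 0+0-0=0; pred: 84+0-16=68
Step 8: prey: 0+0-0=0; pred: 68+0-13=55
Step 9: prey: 0+0-0=0; pred: 55+0-11=44
Step 10: prey: 0+0-0=0; pred: 44+0-8=36
Step 11: prey: 0+0-0=0; pred: 36+0-7=29
Step 12: prey: 0+0-0=0; pred: 29+0-5=24
Max prey = 53 at step 1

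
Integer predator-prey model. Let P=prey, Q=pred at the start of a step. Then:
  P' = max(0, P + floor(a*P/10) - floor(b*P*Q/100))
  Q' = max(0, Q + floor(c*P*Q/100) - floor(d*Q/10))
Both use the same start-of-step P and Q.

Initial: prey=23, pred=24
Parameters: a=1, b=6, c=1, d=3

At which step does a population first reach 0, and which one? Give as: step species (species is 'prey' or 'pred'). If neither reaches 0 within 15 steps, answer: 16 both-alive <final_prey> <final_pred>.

Step 1: prey: 23+2-33=0; pred: 24+5-7=22
First extinction: prey at step 1

Answer: 1 prey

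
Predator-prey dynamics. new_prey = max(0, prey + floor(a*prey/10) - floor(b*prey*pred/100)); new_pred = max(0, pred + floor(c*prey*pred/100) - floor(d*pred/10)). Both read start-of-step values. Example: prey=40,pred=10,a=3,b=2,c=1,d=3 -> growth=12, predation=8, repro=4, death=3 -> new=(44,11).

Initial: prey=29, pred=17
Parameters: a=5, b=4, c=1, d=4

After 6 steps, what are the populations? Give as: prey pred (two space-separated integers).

Answer: 35 7

Derivation:
Step 1: prey: 29+14-19=24; pred: 17+4-6=15
Step 2: prey: 24+12-14=22; pred: 15+3-6=12
Step 3: prey: 22+11-10=23; pred: 12+2-4=10
Step 4: prey: 23+11-9=25; pred: 10+2-4=8
Step 5: prey: 25+12-8=29; pred: 8+2-3=7
Step 6: prey: 29+14-8=35; pred: 7+2-2=7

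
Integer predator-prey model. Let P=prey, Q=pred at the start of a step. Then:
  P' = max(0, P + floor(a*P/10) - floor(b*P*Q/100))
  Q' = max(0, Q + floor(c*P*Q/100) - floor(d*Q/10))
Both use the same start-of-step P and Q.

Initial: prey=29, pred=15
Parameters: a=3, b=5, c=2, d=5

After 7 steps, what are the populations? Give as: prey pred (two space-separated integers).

Answer: 6 1

Derivation:
Step 1: prey: 29+8-21=16; pred: 15+8-7=16
Step 2: prey: 16+4-12=8; pred: 16+5-8=13
Step 3: prey: 8+2-5=5; pred: 13+2-6=9
Step 4: prey: 5+1-2=4; pred: 9+0-4=5
Step 5: prey: 4+1-1=4; pred: 5+0-2=3
Step 6: prey: 4+1-0=5; pred: 3+0-1=2
Step 7: prey: 5+1-0=6; pred: 2+0-1=1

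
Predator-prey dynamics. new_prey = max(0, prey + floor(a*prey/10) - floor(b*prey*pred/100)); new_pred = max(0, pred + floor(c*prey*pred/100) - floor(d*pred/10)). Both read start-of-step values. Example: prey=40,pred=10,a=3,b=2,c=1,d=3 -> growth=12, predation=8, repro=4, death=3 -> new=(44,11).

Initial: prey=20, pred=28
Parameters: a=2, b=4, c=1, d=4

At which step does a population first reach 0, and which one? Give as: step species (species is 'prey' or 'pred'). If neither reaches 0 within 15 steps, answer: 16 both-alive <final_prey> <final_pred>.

Answer: 16 both-alive 1 2

Derivation:
Step 1: prey: 20+4-22=2; pred: 28+5-11=22
Step 2: prey: 2+0-1=1; pred: 22+0-8=14
Step 3: prey: 1+0-0=1; pred: 14+0-5=9
Step 4: prey: 1+0-0=1; pred: 9+0-3=6
Step 5: prey: 1+0-0=1; pred: 6+0-2=4
Step 6: prey: 1+0-0=1; pred: 4+0-1=3
Step 7: prey: 1+0-0=1; pred: 3+0-1=2
Step 8: prey: 1+0-0=1; pred: 2+0-0=2
Steps 9-15: state stable at prey=1, pred=2 (no change)
No extinction within 15 steps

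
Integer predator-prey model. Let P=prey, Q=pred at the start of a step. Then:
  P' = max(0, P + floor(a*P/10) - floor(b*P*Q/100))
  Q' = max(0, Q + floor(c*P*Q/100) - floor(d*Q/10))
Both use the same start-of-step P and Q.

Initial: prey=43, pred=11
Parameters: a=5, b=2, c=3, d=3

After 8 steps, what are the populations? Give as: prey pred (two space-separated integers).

Step 1: prey: 43+21-9=55; pred: 11+14-3=22
Step 2: prey: 55+27-24=58; pred: 22+36-6=52
Step 3: prey: 58+29-60=27; pred: 52+90-15=127
Step 4: prey: 27+13-68=0; pred: 127+102-38=191
Step 5: prey: 0+0-0=0; pred: 191+0-57=134
Step 6: prey: 0+0-0=0; pred: 134+0-40=94
Step 7: prey: 0+0-0=0; pred: 94+0-28=66
Step 8: prey: 0+0-0=0; pred: 66+0-19=47

Answer: 0 47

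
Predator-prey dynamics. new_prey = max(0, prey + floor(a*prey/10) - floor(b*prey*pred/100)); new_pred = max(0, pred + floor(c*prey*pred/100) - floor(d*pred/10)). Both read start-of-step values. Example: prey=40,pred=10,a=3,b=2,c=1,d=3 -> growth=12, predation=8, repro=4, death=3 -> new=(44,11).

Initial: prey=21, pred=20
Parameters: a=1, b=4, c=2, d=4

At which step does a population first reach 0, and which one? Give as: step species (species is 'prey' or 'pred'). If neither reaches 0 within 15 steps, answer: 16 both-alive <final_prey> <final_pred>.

Step 1: prey: 21+2-16=7; pred: 20+8-8=20
Step 2: prey: 7+0-5=2; pred: 20+2-8=14
Step 3: prey: 2+0-1=1; pred: 14+0-5=9
Step 4: prey: 1+0-0=1; pred: 9+0-3=6
Step 5: prey: 1+0-0=1; pred: 6+0-2=4
Step 6: prey: 1+0-0=1; pred: 4+0-1=3
Step 7: prey: 1+0-0=1; pred: 3+0-1=2
Step 8: prey: 1+0-0=1; pred: 2+0-0=2
Steps 9-15: state stable at prey=1, pred=2 (no change)
No extinction within 15 steps

Answer: 16 both-alive 1 2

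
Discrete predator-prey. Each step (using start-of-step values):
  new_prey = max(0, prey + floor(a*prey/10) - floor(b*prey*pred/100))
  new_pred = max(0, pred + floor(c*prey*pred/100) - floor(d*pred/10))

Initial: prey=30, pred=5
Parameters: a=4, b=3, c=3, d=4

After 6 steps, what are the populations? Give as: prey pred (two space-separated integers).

Answer: 0 47

Derivation:
Step 1: prey: 30+12-4=38; pred: 5+4-2=7
Step 2: prey: 38+15-7=46; pred: 7+7-2=12
Step 3: prey: 46+18-16=48; pred: 12+16-4=24
Step 4: prey: 48+19-34=33; pred: 24+34-9=49
Step 5: prey: 33+13-48=0; pred: 49+48-19=78
Step 6: prey: 0+0-0=0; pred: 78+0-31=47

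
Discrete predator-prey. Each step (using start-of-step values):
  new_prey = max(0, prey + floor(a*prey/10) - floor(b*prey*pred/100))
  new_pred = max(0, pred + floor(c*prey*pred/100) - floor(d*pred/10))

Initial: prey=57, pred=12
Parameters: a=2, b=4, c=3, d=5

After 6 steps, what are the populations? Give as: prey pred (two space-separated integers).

Answer: 0 4

Derivation:
Step 1: prey: 57+11-27=41; pred: 12+20-6=26
Step 2: prey: 41+8-42=7; pred: 26+31-13=44
Step 3: prey: 7+1-12=0; pred: 44+9-22=31
Step 4: prey: 0+0-0=0; pred: 31+0-15=16
Step 5: prey: 0+0-0=0; pred: 16+0-8=8
Step 6: prey: 0+0-0=0; pred: 8+0-4=4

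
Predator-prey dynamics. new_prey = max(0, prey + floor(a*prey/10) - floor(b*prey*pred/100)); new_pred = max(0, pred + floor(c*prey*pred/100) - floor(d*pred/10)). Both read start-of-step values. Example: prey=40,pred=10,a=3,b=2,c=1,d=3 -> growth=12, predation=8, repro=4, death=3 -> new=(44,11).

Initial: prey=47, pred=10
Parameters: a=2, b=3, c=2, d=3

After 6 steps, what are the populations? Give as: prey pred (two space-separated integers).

Step 1: prey: 47+9-14=42; pred: 10+9-3=16
Step 2: prey: 42+8-20=30; pred: 16+13-4=25
Step 3: prey: 30+6-22=14; pred: 25+15-7=33
Step 4: prey: 14+2-13=3; pred: 33+9-9=33
Step 5: prey: 3+0-2=1; pred: 33+1-9=25
Step 6: prey: 1+0-0=1; pred: 25+0-7=18

Answer: 1 18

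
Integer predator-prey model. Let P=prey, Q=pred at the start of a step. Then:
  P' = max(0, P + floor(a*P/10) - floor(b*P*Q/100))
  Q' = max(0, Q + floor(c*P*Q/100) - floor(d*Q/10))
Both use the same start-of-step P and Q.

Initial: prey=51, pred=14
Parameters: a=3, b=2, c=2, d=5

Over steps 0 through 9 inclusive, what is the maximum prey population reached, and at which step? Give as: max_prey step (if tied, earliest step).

Answer: 52 1

Derivation:
Step 1: prey: 51+15-14=52; pred: 14+14-7=21
Step 2: prey: 52+15-21=46; pred: 21+21-10=32
Step 3: prey: 46+13-29=30; pred: 32+29-16=45
Step 4: prey: 30+9-27=12; pred: 45+27-22=50
Step 5: prey: 12+3-12=3; pred: 50+12-25=37
Step 6: prey: 3+0-2=1; pred: 37+2-18=21
Step 7: prey: 1+0-0=1; pred: 21+0-10=11
Step 8: prey: 1+0-0=1; pred: 11+0-5=6
Step 9: prey: 1+0-0=1; pred: 6+0-3=3
Max prey = 52 at step 1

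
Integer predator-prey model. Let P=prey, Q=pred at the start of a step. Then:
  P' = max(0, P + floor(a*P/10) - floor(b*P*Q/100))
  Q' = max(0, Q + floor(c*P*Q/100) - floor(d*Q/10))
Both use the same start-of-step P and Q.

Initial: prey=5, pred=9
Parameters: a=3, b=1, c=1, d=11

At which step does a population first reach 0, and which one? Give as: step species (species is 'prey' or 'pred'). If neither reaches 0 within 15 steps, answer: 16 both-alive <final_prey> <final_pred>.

Step 1: prey: 5+1-0=6; pred: 9+0-9=0
First extinction: pred at step 1

Answer: 1 pred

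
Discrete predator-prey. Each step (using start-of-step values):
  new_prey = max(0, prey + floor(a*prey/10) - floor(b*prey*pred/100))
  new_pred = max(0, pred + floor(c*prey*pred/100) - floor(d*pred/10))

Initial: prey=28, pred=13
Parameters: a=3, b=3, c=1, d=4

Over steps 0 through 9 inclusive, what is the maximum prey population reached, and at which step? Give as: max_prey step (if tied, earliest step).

Step 1: prey: 28+8-10=26; pred: 13+3-5=11
Step 2: prey: 26+7-8=25; pred: 11+2-4=9
Step 3: prey: 25+7-6=26; pred: 9+2-3=8
Step 4: prey: 26+7-6=27; pred: 8+2-3=7
Step 5: prey: 27+8-5=30; pred: 7+1-2=6
Step 6: prey: 30+9-5=34; pred: 6+1-2=5
Step 7: prey: 34+10-5=39; pred: 5+1-2=4
Step 8: prey: 39+11-4=46; pred: 4+1-1=4
Step 9: prey: 46+13-5=54; pred: 4+1-1=4
Max prey = 54 at step 9

Answer: 54 9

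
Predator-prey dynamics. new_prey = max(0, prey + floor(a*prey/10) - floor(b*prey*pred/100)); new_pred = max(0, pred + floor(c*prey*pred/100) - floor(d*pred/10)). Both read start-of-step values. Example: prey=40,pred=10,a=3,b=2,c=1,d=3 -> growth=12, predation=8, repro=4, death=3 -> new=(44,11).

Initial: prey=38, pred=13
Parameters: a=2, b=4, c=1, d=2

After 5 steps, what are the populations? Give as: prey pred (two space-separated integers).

Answer: 5 11

Derivation:
Step 1: prey: 38+7-19=26; pred: 13+4-2=15
Step 2: prey: 26+5-15=16; pred: 15+3-3=15
Step 3: prey: 16+3-9=10; pred: 15+2-3=14
Step 4: prey: 10+2-5=7; pred: 14+1-2=13
Step 5: prey: 7+1-3=5; pred: 13+0-2=11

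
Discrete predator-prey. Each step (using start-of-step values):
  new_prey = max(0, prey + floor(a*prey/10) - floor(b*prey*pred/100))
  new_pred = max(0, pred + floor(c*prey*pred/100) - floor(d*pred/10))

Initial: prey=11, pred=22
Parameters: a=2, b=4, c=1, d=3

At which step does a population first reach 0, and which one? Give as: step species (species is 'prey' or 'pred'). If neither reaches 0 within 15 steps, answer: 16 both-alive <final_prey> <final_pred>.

Step 1: prey: 11+2-9=4; pred: 22+2-6=18
Step 2: prey: 4+0-2=2; pred: 18+0-5=13
Step 3: prey: 2+0-1=1; pred: 13+0-3=10
Step 4: prey: 1+0-0=1; pred: 10+0-3=7
Step 5: prey: 1+0-0=1; pred: 7+0-2=5
Step 6: prey: 1+0-0=1; pred: 5+0-1=4
Step 7: prey: 1+0-0=1; pred: 4+0-1=3
Step 8: prey: 1+0-0=1; pred: 3+0-0=3
Steps 9-15: state stable at prey=1, pred=3 (no change)
No extinction within 15 steps

Answer: 16 both-alive 1 3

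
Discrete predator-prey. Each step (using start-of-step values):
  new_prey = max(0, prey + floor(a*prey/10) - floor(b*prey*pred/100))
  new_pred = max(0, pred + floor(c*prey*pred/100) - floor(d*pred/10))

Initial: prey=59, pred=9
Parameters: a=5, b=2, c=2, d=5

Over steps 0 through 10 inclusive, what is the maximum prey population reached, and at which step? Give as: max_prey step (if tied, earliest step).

Answer: 94 2

Derivation:
Step 1: prey: 59+29-10=78; pred: 9+10-4=15
Step 2: prey: 78+39-23=94; pred: 15+23-7=31
Step 3: prey: 94+47-58=83; pred: 31+58-15=74
Step 4: prey: 83+41-122=2; pred: 74+122-37=159
Step 5: prey: 2+1-6=0; pred: 159+6-79=86
Step 6: prey: 0+0-0=0; pred: 86+0-43=43
Step 7: prey: 0+0-0=0; pred: 43+0-21=22
Step 8: prey: 0+0-0=0; pred: 22+0-11=11
Step 9: prey: 0+0-0=0; pred: 11+0-5=6
Step 10: prey: 0+0-0=0; pred: 6+0-3=3
Max prey = 94 at step 2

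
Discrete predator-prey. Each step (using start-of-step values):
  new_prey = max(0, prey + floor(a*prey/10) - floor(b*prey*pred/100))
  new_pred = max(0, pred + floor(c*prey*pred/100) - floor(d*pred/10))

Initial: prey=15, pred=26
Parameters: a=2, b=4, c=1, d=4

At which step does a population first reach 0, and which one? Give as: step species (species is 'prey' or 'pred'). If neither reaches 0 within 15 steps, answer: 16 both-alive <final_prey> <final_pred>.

Step 1: prey: 15+3-15=3; pred: 26+3-10=19
Step 2: prey: 3+0-2=1; pred: 19+0-7=12
Step 3: prey: 1+0-0=1; pred: 12+0-4=8
Step 4: prey: 1+0-0=1; pred: 8+0-3=5
Step 5: prey: 1+0-0=1; pred: 5+0-2=3
Step 6: prey: 1+0-0=1; pred: 3+0-1=2
Step 7: prey: 1+0-0=1; pred: 2+0-0=2
Steps 8-15: state stable at prey=1, pred=2 (no change)
No extinction within 15 steps

Answer: 16 both-alive 1 2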